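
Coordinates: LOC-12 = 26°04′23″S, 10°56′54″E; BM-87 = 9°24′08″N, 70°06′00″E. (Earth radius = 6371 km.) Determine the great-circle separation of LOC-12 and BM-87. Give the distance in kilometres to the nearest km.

7506 km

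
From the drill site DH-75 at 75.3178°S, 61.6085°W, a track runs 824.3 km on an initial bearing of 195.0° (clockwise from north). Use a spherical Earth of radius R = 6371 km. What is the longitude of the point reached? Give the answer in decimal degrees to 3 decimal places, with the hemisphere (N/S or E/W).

δ = d/R = 824.3/6371 = 0.129383 rad
φ₂ = arcsin(sin φ₁ cos δ + cos φ₁ sin δ cos θ)
   = arcsin(-0.96735·0.99164 + 0.25346·0.12902·-0.96593) = -82.24264°
λ₂ = λ₁ + atan2(sin θ sin δ cos φ₁, cos δ − sin φ₁ sin φ₂) = -75.93214°

75.932°W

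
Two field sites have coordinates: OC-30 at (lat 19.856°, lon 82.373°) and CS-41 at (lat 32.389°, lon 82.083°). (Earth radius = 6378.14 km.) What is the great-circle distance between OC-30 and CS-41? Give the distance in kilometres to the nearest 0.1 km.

1395.5 km

Δφ = 12.5330°,  Δλ = -0.2900°
a = sin²(Δφ/2) + cos φ₁ cos φ₂ sin²(Δλ/2) = 0.011919
c = 2·arcsin(√a) = 0.218789 rad = 12.5357°
d = R·c = 6378.14 × 0.218789 = 1395.5 km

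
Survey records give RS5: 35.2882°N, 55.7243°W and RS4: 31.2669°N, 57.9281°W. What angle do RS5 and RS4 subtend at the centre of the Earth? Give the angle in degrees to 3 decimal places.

Δφ = -4.0213°,  Δλ = -2.2038°
a = sin²(Δφ/2) + cos φ₁ cos φ₂ sin²(Δλ/2) = 0.001489
c = 2·arcsin(√a) = 0.077194 rad = 4.4229°

4.423°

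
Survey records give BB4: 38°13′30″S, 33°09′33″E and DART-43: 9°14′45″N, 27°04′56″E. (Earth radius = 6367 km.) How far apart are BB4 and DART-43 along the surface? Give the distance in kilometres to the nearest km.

BB4: φ = -38.22500°, λ = +33.15917°
DART-43: φ = +9.24583°, λ = +27.08222°
Δφ = 47.4708°,  Δλ = -6.0769°
a = sin²(Δφ/2) + cos φ₁ cos φ₂ sin²(Δλ/2) = 0.164196
c = 2·arcsin(√a) = 0.834419 rad = 47.8087°
d = R·c = 6367 × 0.834419 = 5312.7 km

5313 km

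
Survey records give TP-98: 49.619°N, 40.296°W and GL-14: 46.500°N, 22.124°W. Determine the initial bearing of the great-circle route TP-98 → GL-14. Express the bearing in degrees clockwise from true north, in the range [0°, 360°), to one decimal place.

97.5°

Δλ = 18.1720°
y = sin Δλ · cos φ₂ = 0.214678
x = cos φ₁ sin φ₂ − sin φ₁ cos φ₂ cos Δλ = -0.028257
θ = atan2(y, x) = 97.4986° → 97.4986° (mod 360°)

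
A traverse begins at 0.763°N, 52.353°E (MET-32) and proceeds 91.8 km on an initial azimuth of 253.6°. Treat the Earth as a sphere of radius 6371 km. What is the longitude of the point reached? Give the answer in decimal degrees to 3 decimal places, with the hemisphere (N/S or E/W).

51.561°E

δ = d/R = 91.8/6371 = 0.014409 rad
φ₂ = arcsin(sin φ₁ cos δ + cos φ₁ sin δ cos θ)
   = arcsin(0.01332·0.99990 + 0.99991·0.01441·-0.28234) = 0.52984°
λ₂ = λ₁ + atan2(sin θ sin δ cos φ₁, cos δ − sin φ₁ sin φ₂) = 51.56098°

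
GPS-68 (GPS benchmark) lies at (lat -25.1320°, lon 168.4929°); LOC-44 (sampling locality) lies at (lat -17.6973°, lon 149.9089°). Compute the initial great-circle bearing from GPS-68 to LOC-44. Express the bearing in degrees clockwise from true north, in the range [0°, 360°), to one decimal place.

Δλ = -18.5840°
y = sin Δλ · cos φ₂ = -0.303613
x = cos φ₁ sin φ₂ − sin φ₁ cos φ₂ cos Δλ = 0.108299
θ = atan2(y, x) = -70.3686° → 289.6314° (mod 360°)

289.6°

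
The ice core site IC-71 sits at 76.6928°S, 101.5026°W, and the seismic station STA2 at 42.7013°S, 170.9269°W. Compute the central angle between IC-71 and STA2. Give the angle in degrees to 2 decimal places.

Δφ = 33.9915°,  Δλ = -69.4243°
a = sin²(Δφ/2) + cos φ₁ cos φ₂ sin²(Δλ/2) = 0.140292
c = 2·arcsin(√a) = 0.767836 rad = 43.9938°

43.99°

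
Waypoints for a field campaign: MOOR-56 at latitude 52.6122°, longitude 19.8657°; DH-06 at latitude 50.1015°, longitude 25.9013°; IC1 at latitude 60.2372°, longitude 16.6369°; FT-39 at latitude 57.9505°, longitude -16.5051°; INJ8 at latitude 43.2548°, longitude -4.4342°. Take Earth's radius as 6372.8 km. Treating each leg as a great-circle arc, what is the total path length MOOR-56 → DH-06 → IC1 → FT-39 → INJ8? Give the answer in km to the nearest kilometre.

MOOR-56→DH-06: c = 0.079001 rad, d = 503.46 km
DH-06→IC1: c = 0.199124 rad, d = 1268.97 km
IC1→FT-39: c = 0.296552 rad, d = 1889.86 km
FT-39→INJ8: c = 0.288255 rad, d = 1836.99 km
Total = 503.46 + 1268.97 + 1889.86 + 1836.99 = 5499.28 km

5499 km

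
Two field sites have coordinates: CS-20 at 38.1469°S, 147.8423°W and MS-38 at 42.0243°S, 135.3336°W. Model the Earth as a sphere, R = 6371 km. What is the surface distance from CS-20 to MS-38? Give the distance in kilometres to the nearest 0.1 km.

1146.8 km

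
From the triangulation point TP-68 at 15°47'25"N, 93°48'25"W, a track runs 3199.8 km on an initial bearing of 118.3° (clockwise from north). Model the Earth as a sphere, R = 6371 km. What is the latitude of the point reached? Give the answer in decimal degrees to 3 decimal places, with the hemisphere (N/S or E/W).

1.083°N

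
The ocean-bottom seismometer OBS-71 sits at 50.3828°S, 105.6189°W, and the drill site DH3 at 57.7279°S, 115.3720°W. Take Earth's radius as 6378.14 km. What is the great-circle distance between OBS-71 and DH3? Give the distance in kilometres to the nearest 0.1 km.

1034.6 km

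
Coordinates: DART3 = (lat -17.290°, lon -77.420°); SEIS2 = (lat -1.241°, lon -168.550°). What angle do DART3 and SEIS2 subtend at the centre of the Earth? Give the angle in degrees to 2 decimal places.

90.71°

Δφ = 16.0490°,  Δλ = -91.1300°
a = sin²(Δφ/2) + cos φ₁ cos φ₂ sin²(Δλ/2) = 0.506194
c = 2·arcsin(√a) = 1.583185 rad = 90.7098°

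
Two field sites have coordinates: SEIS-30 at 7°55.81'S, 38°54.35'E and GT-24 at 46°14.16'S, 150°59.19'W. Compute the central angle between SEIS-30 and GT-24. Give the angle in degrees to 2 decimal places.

SEIS-30: φ = -7.93017°, λ = +38.90583°
GT-24: φ = -46.23600°, λ = -150.98650°
Δφ = -38.3058°,  Δλ = 170.1077°
a = sin²(Δφ/2) + cos φ₁ cos φ₂ sin²(Δλ/2) = 0.787626
c = 2·arcsin(√a) = 2.183707 rad = 125.1172°

125.12°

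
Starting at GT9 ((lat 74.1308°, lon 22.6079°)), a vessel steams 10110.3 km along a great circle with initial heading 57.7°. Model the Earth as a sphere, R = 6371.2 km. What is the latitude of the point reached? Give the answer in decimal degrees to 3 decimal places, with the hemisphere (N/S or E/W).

7.506°N

δ = d/R = 10110.3/6371.2 = 1.586875 rad
φ₂ = arcsin(sin φ₁ cos δ + cos φ₁ sin δ cos θ)
   = arcsin(0.96189·-0.01608 + 0.27344·0.99987·0.53435) = 7.50600°
λ₂ = λ₁ + atan2(sin θ sin δ cos φ₁, cos δ − sin φ₁ sin φ₂) = 144.12797°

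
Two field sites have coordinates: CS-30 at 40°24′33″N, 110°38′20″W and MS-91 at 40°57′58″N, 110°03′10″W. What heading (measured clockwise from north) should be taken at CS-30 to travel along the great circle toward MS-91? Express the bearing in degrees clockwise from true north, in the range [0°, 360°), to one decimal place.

CS-30: φ = +40.40917°, λ = -110.63889°
MS-91: φ = +40.96611°, λ = -110.05278°
Δλ = 0.5861°
y = sin Δλ · cos φ₂ = 0.007724
x = cos φ₁ sin φ₂ − sin φ₁ cos φ₂ cos Δλ = 0.009746
θ = atan2(y, x) = 38.3986° → 38.3986° (mod 360°)

38.4°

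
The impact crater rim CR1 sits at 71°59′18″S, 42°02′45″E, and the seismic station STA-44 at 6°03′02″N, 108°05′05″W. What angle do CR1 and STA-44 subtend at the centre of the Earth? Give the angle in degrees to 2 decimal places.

CR1: φ = -71.98833°, λ = +42.04583°
STA-44: φ = +6.05056°, λ = -108.08472°
Δφ = 78.0389°,  Δλ = -150.1306°
a = sin²(Δφ/2) + cos φ₁ cos φ₂ sin²(Δλ/2) = 0.683441
c = 2·arcsin(√a) = 1.946452 rad = 111.5235°

111.52°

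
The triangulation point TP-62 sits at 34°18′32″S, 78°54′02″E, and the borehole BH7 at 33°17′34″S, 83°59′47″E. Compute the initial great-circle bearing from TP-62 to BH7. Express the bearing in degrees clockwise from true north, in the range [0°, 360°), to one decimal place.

TP-62: φ = -34.30889°, λ = +78.90056°
BH7: φ = -33.29278°, λ = +83.99639°
Δλ = 5.0958°
y = sin Δλ · cos φ₂ = 0.074244
x = cos φ₁ sin φ₂ − sin φ₁ cos φ₂ cos Δλ = 0.015871
θ = atan2(y, x) = 77.9333° → 77.9333° (mod 360°)

77.9°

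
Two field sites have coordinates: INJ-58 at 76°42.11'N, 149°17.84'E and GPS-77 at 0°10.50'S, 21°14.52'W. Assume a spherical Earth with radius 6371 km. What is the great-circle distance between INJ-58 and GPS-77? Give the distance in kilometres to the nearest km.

11485 km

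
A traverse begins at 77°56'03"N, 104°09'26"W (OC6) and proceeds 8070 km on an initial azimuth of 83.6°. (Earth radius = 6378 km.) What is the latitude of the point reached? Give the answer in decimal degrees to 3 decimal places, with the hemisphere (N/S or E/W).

18.443°N

OC6: φ = +77.93417°, λ = -104.15722°
δ = d/R = 8070/6378 = 1.265287 rad
φ₂ = arcsin(sin φ₁ cos δ + cos φ₁ sin δ cos θ)
   = arcsin(0.97791·0.30078 + 0.20904·0.95369·0.11147) = 18.44271°
λ₂ = λ₁ + atan2(sin θ sin δ cos φ₁, cos δ − sin φ₁ sin φ₂) = -11.67499°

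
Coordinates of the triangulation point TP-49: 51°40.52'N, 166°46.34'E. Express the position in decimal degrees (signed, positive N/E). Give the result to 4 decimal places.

lat: 51.6753° N → +51.6753°
lon: 166.7723° E → +166.7723°

+51.6753°, +166.7723°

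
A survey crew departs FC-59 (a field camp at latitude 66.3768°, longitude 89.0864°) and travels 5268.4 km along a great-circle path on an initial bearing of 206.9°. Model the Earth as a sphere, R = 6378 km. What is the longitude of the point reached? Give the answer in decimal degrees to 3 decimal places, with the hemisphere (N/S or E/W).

δ = d/R = 5268.4/6378 = 0.826027 rad
φ₂ = arcsin(sin φ₁ cos δ + cos φ₁ sin δ cos θ)
   = arcsin(0.91620·0.67780 + 0.40072·0.73524·-0.89180) = 20.99307°
λ₂ = λ₁ + atan2(sin θ sin δ cos φ₁, cos δ − sin φ₁ sin φ₂) = 68.21327°

68.213°E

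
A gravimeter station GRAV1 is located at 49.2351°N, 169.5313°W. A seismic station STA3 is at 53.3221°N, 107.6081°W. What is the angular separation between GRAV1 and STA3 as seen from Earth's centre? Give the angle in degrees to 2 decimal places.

Δφ = 4.0870°,  Δλ = 61.9232°
a = sin²(Δφ/2) + cos φ₁ cos φ₂ sin²(Δλ/2) = 0.104500
c = 2·arcsin(√a) = 0.658353 rad = 37.7208°

37.72°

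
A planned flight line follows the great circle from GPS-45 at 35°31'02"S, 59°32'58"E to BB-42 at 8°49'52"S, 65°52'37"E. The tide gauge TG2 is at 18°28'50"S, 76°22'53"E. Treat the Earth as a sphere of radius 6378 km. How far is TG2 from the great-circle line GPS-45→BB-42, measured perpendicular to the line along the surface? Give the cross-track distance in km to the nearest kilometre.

1303 km

GPS-45: φ = -35.51722°, λ = +59.54944°
BB-42: φ = -8.83111°, λ = +65.87694°
TG2: φ = -18.48056°, λ = +76.38139°
δ₁₃ = central angle GPS-45→TG2 = 0.394874 rad  (haversine)
θ₁₃ = bearing GPS-45→TG2 = 45.553°,  θ₁₂ = bearing GPS-45→BB-42 = 13.734°
dₓₜ = R·arcsin(sin δ₁₃ · sin(θ₁₃ − θ₁₂)) = 6378·arcsin(0.38469·sin(31.820°)) = 1302.675 km
|dₓₜ| = 1302.675 km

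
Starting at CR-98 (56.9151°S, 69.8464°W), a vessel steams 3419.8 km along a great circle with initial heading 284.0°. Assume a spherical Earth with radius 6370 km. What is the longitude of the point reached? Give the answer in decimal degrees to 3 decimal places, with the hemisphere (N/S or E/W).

δ = d/R = 3419.8/6370 = 0.536860 rad
φ₂ = arcsin(sin φ₁ cos δ + cos φ₁ sin δ cos θ)
   = arcsin(-0.83786·0.85932 + 0.54588·0.51144·0.24192) = -40.72657°
λ₂ = λ₁ + atan2(sin θ sin δ cos φ₁, cos δ − sin φ₁ sin φ₂) = -110.75291°

110.753°W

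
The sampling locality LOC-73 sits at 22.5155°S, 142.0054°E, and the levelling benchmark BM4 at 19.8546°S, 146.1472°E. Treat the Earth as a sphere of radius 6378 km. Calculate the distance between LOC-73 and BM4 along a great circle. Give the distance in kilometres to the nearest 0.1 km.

522.0 km

Δφ = 2.6609°,  Δλ = 4.1418°
a = sin²(Δφ/2) + cos φ₁ cos φ₂ sin²(Δλ/2) = 0.001674
c = 2·arcsin(√a) = 0.081844 rad = 4.6893°
d = R·c = 6378 × 0.081844 = 522.0 km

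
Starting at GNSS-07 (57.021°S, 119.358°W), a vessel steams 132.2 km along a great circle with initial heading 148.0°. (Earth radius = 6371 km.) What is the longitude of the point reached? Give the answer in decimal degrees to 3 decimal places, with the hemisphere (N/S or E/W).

118.168°W

δ = d/R = 132.2/6371 = 0.020750 rad
φ₂ = arcsin(sin φ₁ cos δ + cos φ₁ sin δ cos θ)
   = arcsin(-0.83887·0.99978 + 0.54433·0.02075·-0.84805) = -58.02374°
λ₂ = λ₁ + atan2(sin θ sin δ cos φ₁, cos δ − sin φ₁ sin φ₂) = -118.16831°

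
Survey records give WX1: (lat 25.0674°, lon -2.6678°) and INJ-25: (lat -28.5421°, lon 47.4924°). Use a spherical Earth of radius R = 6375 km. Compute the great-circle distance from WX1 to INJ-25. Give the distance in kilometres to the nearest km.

Δφ = -53.6095°,  Δλ = 50.1602°
a = sin²(Δφ/2) + cos φ₁ cos φ₂ sin²(Δλ/2) = 0.346332
c = 2·arcsin(√a) = 1.258403 rad = 72.1012°
d = R·c = 6375 × 1.258403 = 8022.3 km

8022 km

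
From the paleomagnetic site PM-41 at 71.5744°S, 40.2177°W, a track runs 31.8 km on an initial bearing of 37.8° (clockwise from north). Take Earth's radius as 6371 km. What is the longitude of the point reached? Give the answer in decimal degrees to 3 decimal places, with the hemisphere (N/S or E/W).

39.670°W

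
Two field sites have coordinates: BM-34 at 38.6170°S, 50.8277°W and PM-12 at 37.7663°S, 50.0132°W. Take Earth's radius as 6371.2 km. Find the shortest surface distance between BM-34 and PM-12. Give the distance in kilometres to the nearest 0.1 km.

118.4 km

Δφ = 0.8507°,  Δλ = 0.8145°
a = sin²(Δφ/2) + cos φ₁ cos φ₂ sin²(Δλ/2) = 0.000086
c = 2·arcsin(√a) = 0.018582 rad = 1.0646°
d = R·c = 6371.2 × 0.018582 = 118.4 km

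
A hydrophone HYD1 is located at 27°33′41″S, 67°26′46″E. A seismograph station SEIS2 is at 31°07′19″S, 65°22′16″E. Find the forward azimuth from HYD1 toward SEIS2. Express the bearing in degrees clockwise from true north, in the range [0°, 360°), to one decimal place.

HYD1: φ = -27.56139°, λ = +67.44611°
SEIS2: φ = -31.12194°, λ = +65.37111°
Δλ = -2.0750°
y = sin Δλ · cos φ₂ = -0.030996
x = cos φ₁ sin φ₂ − sin φ₁ cos φ₂ cos Δλ = -0.062363
θ = atan2(y, x) = -153.5713° → 206.4287° (mod 360°)

206.4°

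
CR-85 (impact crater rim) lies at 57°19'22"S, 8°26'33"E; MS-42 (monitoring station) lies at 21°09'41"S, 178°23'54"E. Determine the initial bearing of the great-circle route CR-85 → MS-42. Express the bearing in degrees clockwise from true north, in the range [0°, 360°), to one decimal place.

CR-85: φ = -57.32278°, λ = +8.44250°
MS-42: φ = -21.16139°, λ = +178.39833°
Δλ = 169.9558°
y = sin Δλ · cos φ₂ = 0.162647
x = cos φ₁ sin φ₂ − sin φ₁ cos φ₂ cos Δλ = -0.967839
θ = atan2(y, x) = 170.4605° → 170.4605° (mod 360°)

170.5°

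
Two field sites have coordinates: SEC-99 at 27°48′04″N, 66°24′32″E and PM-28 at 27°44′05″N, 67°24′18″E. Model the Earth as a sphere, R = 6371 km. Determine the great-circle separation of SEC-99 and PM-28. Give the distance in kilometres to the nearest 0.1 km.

98.3 km

SEC-99: φ = +27.80111°, λ = +66.40889°
PM-28: φ = +27.73472°, λ = +67.40500°
Δφ = -0.0664°,  Δλ = 0.9961°
a = sin²(Δφ/2) + cos φ₁ cos φ₂ sin²(Δλ/2) = 0.000059
c = 2·arcsin(√a) = 0.015427 rad = 0.8839°
d = R·c = 6371 × 0.015427 = 98.3 km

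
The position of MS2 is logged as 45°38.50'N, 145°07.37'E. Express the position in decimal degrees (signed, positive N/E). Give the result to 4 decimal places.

lat: 45.6417° N → +45.6417°
lon: 145.1228° E → +145.1228°

+45.6417°, +145.1228°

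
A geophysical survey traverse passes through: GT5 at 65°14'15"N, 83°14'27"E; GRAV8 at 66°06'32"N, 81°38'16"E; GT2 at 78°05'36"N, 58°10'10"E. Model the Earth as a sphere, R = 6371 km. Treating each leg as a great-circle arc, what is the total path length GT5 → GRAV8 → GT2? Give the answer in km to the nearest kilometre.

GT5: φ = +65.23750°, λ = +83.24083°
GRAV8: φ = +66.10889°, λ = +81.63778°
GT2: φ = +78.09333°, λ = +58.16944°
GT5→GRAV8: c = 0.019081 rad, d = 121.57 km
GRAV8→GT2: c = 0.240193 rad, d = 1530.27 km
Total = 121.57 + 1530.27 = 1651.84 km

1652 km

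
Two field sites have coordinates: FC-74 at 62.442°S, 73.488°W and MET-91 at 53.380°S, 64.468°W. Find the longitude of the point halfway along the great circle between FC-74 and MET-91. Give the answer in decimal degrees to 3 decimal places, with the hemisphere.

68.407°W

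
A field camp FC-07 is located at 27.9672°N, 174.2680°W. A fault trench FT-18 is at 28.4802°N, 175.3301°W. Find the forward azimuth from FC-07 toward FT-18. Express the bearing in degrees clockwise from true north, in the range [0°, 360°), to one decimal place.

Δλ = -1.0621°
y = sin Δλ · cos φ₂ = -0.016293
x = cos φ₁ sin φ₂ − sin φ₁ cos φ₂ cos Δλ = 0.009024
θ = atan2(y, x) = -61.0190° → 298.9810° (mod 360°)

299.0°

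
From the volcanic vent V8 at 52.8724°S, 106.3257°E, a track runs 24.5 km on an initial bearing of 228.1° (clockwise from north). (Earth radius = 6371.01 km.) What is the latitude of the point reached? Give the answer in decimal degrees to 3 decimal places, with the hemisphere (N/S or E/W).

53.019°S

δ = d/R = 24.5/6371.01 = 0.003846 rad
φ₂ = arcsin(sin φ₁ cos δ + cos φ₁ sin δ cos θ)
   = arcsin(-0.79729·0.99999 + 0.60359·0.00385·-0.66783) = -53.01923°
λ₂ = λ₁ + atan2(sin θ sin δ cos φ₁, cos δ − sin φ₁ sin φ₂) = 106.05307°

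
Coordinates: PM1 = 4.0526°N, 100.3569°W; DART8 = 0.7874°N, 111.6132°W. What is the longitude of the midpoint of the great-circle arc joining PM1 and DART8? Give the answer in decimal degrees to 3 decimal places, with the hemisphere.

105.992°W

Bx = cos φ₂ cos Δλ = 0.980671,  By = cos φ₂ sin Δλ = -0.195180
φₘ = atan2(sin φ₁ + sin φ₂, √((cos φ₁ + Bx)² + By²)) = 2.43171°
λₘ = λ₁ + atan2(By, cos φ₁ + Bx) = -105.99185°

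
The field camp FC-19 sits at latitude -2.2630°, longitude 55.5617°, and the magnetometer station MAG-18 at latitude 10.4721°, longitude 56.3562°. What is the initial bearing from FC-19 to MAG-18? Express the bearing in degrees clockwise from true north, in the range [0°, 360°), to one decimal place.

Δλ = 0.7945°
y = sin Δλ · cos φ₂ = 0.013635
x = cos φ₁ sin φ₂ − sin φ₁ cos φ₂ cos Δλ = 0.220440
θ = atan2(y, x) = 3.5395° → 3.5395° (mod 360°)

3.5°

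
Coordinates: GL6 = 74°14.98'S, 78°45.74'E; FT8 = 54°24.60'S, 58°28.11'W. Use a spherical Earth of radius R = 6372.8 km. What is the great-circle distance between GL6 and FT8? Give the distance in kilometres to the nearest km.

GL6: φ = -74.24967°, λ = +78.76233°
FT8: φ = -54.41000°, λ = -58.46850°
Δφ = 19.8397°,  Δλ = -137.2308°
a = sin²(Δφ/2) + cos φ₁ cos φ₂ sin²(Δλ/2) = 0.166650
c = 2·arcsin(√a) = 0.841024 rad = 48.1871°
d = R·c = 6372.8 × 0.841024 = 5359.7 km

5360 km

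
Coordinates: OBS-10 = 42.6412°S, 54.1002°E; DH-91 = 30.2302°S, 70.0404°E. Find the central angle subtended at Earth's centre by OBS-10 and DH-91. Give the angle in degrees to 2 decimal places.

17.79°

Δφ = 12.4110°,  Δλ = 15.9402°
a = sin²(Δφ/2) + cos φ₁ cos φ₂ sin²(Δλ/2) = 0.023904
c = 2·arcsin(√a) = 0.310462 rad = 17.7882°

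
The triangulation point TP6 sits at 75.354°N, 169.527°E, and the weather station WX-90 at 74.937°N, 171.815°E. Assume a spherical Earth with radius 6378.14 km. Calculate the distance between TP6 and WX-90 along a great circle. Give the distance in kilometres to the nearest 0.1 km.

80.1 km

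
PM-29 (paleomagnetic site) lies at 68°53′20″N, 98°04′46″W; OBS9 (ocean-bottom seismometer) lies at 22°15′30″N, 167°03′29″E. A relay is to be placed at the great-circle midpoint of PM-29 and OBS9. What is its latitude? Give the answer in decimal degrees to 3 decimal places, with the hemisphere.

53.680°N

PM-29: φ = +68.88889°, λ = -98.07944°
OBS9: φ = +22.25833°, λ = +167.05806°
Bx = cos φ₂ cos Δλ = -0.078449,  By = cos φ₂ sin Δλ = -0.922155
φₘ = atan2(sin φ₁ + sin φ₂, √((cos φ₁ + Bx)² + By²)) = 53.67971°
λₘ = λ₁ + atan2(By, cos φ₁ + Bx) = -171.09091°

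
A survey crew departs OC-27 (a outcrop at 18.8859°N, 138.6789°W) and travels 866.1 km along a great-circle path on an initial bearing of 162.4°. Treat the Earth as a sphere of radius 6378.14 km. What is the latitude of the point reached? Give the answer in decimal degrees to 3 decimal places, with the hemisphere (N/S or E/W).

δ = d/R = 866.1/6378.14 = 0.135792 rad
φ₂ = arcsin(sin φ₁ cos δ + cos φ₁ sin δ cos θ)
   = arcsin(0.32368·0.99079 + 0.94617·0.13538·-0.95319) = 11.45589°
λ₂ = λ₁ + atan2(sin θ sin δ cos φ₁, cos δ − sin φ₁ sin φ₂) = -136.28522°

11.456°N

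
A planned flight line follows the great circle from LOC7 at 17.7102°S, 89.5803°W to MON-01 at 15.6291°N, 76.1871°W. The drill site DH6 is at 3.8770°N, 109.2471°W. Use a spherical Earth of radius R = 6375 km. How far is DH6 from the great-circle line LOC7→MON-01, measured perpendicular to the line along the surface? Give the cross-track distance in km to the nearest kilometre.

2932 km

δ₁₃ = central angle LOC7→DH6 = 0.506565 rad  (haversine)
θ₁₃ = bearing LOC7→DH6 = 316.205°,  θ₁₂ = bearing LOC7→MON-01 = 22.384°
dₓₜ = R·arcsin(sin δ₁₃ · sin(θ₁₃ − θ₁₂)) = 6375·arcsin(0.48518·sin(293.821°)) = -2931.765 km
|dₓₜ| = 2931.765 km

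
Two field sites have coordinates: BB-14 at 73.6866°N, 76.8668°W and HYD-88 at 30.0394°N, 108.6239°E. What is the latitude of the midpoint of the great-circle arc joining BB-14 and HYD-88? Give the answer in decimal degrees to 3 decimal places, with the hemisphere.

68.112°N

Bx = cos φ₂ cos Δλ = -0.861709,  By = cos φ₂ sin Δλ = -0.082832
φₘ = atan2(sin φ₁ + sin φ₂, √((cos φ₁ + Bx)² + By²)) = 68.11202°
λₘ = λ₁ + atan2(By, cos φ₁ + Bx) = 111.24957°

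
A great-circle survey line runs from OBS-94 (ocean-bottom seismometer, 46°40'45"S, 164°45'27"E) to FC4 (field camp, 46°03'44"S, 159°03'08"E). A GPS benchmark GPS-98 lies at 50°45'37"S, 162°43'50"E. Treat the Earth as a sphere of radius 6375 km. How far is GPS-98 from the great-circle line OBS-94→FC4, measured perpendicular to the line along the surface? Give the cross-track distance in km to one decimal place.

OBS-94: φ = -46.67917°, λ = +164.75750°
FC4: φ = -46.06222°, λ = +159.05222°
GPS-98: φ = -50.76028°, λ = +162.73056°
δ₁₃ = central angle OBS-94→GPS-98 = 0.074947 rad  (haversine)
θ₁₃ = bearing OBS-94→GPS-98 = 197.386°,  θ₁₂ = bearing OBS-94→FC4 = 276.834°
dₓₜ = R·arcsin(sin δ₁₃ · sin(θ₁₃ − θ₁₂)) = 6375·arcsin(0.07488·sin(-79.448°)) = -469.696 km
|dₓₜ| = 469.696 km

469.7 km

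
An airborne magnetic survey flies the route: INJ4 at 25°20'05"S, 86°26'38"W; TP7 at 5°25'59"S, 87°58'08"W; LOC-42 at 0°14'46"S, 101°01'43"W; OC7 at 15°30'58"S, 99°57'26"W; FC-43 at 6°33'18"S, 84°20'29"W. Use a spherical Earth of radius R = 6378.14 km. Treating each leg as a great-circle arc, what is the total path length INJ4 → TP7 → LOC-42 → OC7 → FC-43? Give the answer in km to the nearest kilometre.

7462 km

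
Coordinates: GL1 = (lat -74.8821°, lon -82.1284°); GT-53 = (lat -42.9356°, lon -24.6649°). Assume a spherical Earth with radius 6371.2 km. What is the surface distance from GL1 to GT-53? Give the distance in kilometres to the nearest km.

4505 km

Δφ = 31.9465°,  Δλ = 57.4635°
a = sin²(Δφ/2) + cos φ₁ cos φ₂ sin²(Δλ/2) = 0.119852
c = 2·arcsin(√a) = 0.707027 rad = 40.5097°
d = R·c = 6371.2 × 0.707027 = 4504.6 km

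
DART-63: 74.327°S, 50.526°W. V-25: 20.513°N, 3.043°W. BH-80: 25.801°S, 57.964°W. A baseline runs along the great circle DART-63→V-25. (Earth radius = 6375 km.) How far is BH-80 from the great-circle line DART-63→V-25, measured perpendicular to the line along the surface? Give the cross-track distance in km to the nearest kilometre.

4124 km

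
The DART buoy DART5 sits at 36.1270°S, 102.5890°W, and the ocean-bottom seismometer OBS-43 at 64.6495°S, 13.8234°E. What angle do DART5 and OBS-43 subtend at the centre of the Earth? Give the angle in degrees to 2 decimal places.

Δφ = -28.5225°,  Δλ = 116.4124°
a = sin²(Δφ/2) + cos φ₁ cos φ₂ sin²(Δλ/2) = 0.310515
c = 2·arcsin(√a) = 1.182112 rad = 67.7301°

67.73°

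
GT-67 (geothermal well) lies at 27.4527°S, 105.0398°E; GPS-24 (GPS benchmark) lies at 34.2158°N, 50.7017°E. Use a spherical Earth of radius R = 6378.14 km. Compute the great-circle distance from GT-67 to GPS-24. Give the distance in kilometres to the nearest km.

Δφ = 61.6685°,  Δλ = -54.3381°
a = sin²(Δφ/2) + cos φ₁ cos φ₂ sin²(Δλ/2) = 0.415712
c = 2·arcsin(√a) = 1.401412 rad = 80.2950°
d = R·c = 6378.14 × 1.401412 = 8938.4 km

8938 km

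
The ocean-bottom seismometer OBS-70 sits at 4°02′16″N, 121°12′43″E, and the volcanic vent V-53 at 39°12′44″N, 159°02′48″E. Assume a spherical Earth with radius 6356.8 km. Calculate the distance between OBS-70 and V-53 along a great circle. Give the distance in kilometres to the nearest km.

OBS-70: φ = +4.03778°, λ = +121.21194°
V-53: φ = +39.21222°, λ = +159.04667°
Δφ = 35.1744°,  Δλ = 37.8347°
a = sin²(Δφ/2) + cos φ₁ cos φ₂ sin²(Δλ/2) = 0.172536
c = 2·arcsin(√a) = 0.856708 rad = 49.0858°
d = R·c = 6356.8 × 0.856708 = 5445.9 km

5446 km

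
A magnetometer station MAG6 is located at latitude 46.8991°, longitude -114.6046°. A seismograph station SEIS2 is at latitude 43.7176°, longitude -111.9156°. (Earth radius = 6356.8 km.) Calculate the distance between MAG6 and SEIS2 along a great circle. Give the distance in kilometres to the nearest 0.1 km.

Δφ = -3.1815°,  Δλ = 2.6890°
a = sin²(Δφ/2) + cos φ₁ cos φ₂ sin²(Δλ/2) = 0.001043
c = 2·arcsin(√a) = 0.064587 rad = 3.7006°
d = R·c = 6356.8 × 0.064587 = 410.6 km

410.6 km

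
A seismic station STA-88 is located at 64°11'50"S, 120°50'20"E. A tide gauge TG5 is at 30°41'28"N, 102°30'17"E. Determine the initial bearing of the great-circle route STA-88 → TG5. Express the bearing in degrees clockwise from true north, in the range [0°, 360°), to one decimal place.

STA-88: φ = -64.19722°, λ = +120.83889°
TG5: φ = +30.69111°, λ = +102.50472°
Δλ = -18.3342°
y = sin Δλ · cos φ₂ = -0.270499
x = cos φ₁ sin φ₂ − sin φ₁ cos φ₂ cos Δλ = 0.957063
θ = atan2(y, x) = -15.7821° → 344.2179° (mod 360°)

344.2°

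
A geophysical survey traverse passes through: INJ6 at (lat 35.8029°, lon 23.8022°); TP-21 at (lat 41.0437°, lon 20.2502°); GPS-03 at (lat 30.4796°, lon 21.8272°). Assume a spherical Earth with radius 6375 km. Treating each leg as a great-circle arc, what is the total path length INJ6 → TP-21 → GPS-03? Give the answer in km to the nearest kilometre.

INJ6→TP-21: c = 0.103540 rad, d = 660.07 km
TP-21→GPS-03: c = 0.185716 rad, d = 1183.94 km
Total = 660.07 + 1183.94 = 1844.01 km

1844 km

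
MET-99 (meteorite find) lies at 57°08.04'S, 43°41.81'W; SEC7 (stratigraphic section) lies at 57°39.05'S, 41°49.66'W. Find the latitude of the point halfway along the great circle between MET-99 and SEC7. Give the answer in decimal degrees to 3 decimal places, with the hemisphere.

MET-99: φ = -57.13400°, λ = -43.69683°
SEC7: φ = -57.65083°, λ = -41.82767°
Bx = cos φ₂ cos Δλ = 0.534793,  By = cos φ₂ sin Δλ = 0.017453
φₘ = atan2(sin φ₁ + sin φ₂, √((cos φ₁ + Bx)² + By²)) = -57.39588°
λₘ = λ₁ + atan2(By, cos φ₁ + Bx) = -42.76884°

57.396°S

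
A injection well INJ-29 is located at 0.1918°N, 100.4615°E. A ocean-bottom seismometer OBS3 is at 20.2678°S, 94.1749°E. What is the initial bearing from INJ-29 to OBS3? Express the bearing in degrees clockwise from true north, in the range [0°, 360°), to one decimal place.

196.4°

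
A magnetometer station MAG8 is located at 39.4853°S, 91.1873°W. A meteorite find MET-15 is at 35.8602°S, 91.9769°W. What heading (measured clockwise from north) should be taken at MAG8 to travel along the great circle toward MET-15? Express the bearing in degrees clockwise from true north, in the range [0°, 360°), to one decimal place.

350.0°

Δλ = -0.7896°
y = sin Δλ · cos φ₂ = -0.011169
x = cos φ₁ sin φ₂ − sin φ₁ cos φ₂ cos Δλ = 0.063179
θ = atan2(y, x) = -10.0250° → 349.9750° (mod 360°)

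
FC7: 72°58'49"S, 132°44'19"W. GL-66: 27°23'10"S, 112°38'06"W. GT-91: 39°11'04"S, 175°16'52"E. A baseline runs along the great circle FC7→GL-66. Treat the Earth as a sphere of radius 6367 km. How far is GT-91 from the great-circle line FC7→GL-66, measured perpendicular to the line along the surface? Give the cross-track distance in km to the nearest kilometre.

4660 km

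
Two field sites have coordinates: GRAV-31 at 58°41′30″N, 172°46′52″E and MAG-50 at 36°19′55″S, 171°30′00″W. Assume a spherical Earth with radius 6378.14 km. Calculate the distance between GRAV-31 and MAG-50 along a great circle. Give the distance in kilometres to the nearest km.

10678 km

GRAV-31: φ = +58.69167°, λ = +172.78111°
MAG-50: φ = -36.33194°, λ = -171.50000°
Δφ = -95.0236°,  Δλ = 15.7189°
a = sin²(Δφ/2) + cos φ₁ cos φ₂ sin²(Δλ/2) = 0.551611
c = 2·arcsin(√a) = 1.674202 rad = 95.9247°
d = R·c = 6378.14 × 1.674202 = 10678.3 km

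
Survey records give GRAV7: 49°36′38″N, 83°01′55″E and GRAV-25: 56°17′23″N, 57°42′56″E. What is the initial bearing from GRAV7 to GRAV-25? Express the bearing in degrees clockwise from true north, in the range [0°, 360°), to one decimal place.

303.5°

GRAV7: φ = +49.61056°, λ = +83.03194°
GRAV-25: φ = +56.28972°, λ = +57.71556°
Δλ = -25.3164°
y = sin Δλ · cos φ₂ = -0.237324
x = cos φ₁ sin φ₂ − sin φ₁ cos φ₂ cos Δλ = 0.156907
θ = atan2(y, x) = -56.5293° → 303.4707° (mod 360°)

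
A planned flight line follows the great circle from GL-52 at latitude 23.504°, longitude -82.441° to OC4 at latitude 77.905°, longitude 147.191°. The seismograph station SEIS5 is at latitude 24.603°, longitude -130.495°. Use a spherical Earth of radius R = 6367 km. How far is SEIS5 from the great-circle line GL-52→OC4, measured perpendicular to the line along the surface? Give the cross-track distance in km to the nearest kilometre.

4454 km

δ₁₃ = central angle GL-52→SEIS5 = 0.762140 rad  (haversine)
θ₁₃ = bearing GL-52→SEIS5 = 281.648°,  θ₁₂ = bearing GL-52→OC4 = 350.469°
dₓₜ = R·arcsin(sin δ₁₃ · sin(θ₁₃ − θ₁₂)) = 6367·arcsin(0.69047·sin(-68.820°)) = -4453.683 km
|dₓₜ| = 4453.683 km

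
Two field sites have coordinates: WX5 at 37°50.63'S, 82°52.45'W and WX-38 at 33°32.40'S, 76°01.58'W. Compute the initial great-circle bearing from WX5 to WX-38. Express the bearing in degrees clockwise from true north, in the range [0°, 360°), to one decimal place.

WX5: φ = -37.84383°, λ = -82.87417°
WX-38: φ = -33.54000°, λ = -76.02633°
Δλ = 6.8478°
y = sin Δλ · cos φ₂ = 0.099381
x = cos φ₁ sin φ₂ − sin φ₁ cos φ₂ cos Δλ = 0.071398
θ = atan2(y, x) = 54.3056° → 54.3056° (mod 360°)

54.3°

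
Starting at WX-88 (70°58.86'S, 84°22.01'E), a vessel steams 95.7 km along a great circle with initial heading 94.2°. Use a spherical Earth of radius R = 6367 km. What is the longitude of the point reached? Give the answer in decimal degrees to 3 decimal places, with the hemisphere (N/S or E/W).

87.009°E

WX-88: φ = -70.98100°, λ = +84.36683°
δ = d/R = 95.7/6367 = 0.015031 rad
φ₂ = arcsin(sin φ₁ cos δ + cos φ₁ sin δ cos θ)
   = arcsin(-0.94541·0.99989 + 0.32588·0.01503·-0.07324) = -71.02534°
λ₂ = λ₁ + atan2(sin θ sin δ cos φ₁, cos δ − sin φ₁ sin φ₂) = 87.00916°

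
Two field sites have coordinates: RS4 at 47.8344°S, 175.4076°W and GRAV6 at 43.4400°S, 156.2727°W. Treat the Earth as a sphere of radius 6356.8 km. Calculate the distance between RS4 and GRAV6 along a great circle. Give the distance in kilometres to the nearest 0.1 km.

Δφ = 4.3944°,  Δλ = 19.1349°
a = sin²(Δφ/2) + cos φ₁ cos φ₂ sin²(Δλ/2) = 0.014935
c = 2·arcsin(√a) = 0.245028 rad = 14.0391°
d = R·c = 6356.8 × 0.245028 = 1557.6 km

1557.6 km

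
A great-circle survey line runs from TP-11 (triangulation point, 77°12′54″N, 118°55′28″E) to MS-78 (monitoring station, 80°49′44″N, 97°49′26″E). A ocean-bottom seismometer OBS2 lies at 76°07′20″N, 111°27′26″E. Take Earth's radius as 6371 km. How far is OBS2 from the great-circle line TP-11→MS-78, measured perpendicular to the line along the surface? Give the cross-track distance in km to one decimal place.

223.6 km

TP-11: φ = +77.21500°, λ = +118.92444°
MS-78: φ = +80.82889°, λ = +97.82389°
OBS2: φ = +76.12222°, λ = +111.45722°
δ₁₃ = central angle TP-11→OBS2 = 0.035555 rad  (haversine)
θ₁₃ = bearing TP-11→OBS2 = 241.269°,  θ₁₂ = bearing TP-11→MS-78 = 322.005°
dₓₜ = R·arcsin(sin δ₁₃ · sin(θ₁₃ − θ₁₂)) = 6371·arcsin(0.03555·sin(-80.736°)) = -223.564 km
|dₓₜ| = 223.564 km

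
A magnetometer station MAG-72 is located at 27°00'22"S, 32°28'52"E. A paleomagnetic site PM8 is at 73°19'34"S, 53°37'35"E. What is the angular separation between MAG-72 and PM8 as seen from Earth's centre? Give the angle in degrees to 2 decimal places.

47.67°

MAG-72: φ = -27.00611°, λ = +32.48111°
PM8: φ = -73.32611°, λ = +53.62639°
Δφ = -46.3200°,  Δλ = 21.1453°
a = sin²(Δφ/2) + cos φ₁ cos φ₂ sin²(Δλ/2) = 0.163291
c = 2·arcsin(√a) = 0.831974 rad = 47.6686°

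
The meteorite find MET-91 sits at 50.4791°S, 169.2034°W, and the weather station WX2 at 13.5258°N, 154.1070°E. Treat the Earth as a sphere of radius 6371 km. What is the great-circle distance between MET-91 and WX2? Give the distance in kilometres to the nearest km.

7961 km

Δφ = 64.0049°,  Δλ = -36.6896°
a = sin²(Δφ/2) + cos φ₁ cos φ₂ sin²(Δλ/2) = 0.342141
c = 2·arcsin(√a) = 1.249583 rad = 71.5958°
d = R·c = 6371 × 1.249583 = 7961.1 km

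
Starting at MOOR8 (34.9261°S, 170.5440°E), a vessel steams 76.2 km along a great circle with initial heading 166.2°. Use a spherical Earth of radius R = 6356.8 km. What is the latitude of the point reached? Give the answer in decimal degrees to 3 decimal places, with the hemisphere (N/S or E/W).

35.593°S

δ = d/R = 76.2/6356.8 = 0.011987 rad
φ₂ = arcsin(sin φ₁ cos δ + cos φ₁ sin δ cos θ)
   = arcsin(-0.57252·0.99993 + 0.81989·0.01199·-0.97113) = -35.59292°
λ₂ = λ₁ + atan2(sin θ sin δ cos φ₁, cos δ − sin φ₁ sin φ₂) = 170.74546°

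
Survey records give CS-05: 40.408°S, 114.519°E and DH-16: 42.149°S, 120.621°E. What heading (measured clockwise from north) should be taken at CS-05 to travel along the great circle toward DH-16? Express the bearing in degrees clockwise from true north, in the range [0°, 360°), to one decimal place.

Δλ = 6.1020°
y = sin Δλ · cos φ₂ = 0.078810
x = cos φ₁ sin φ₂ − sin φ₁ cos φ₂ cos Δλ = -0.033104
θ = atan2(y, x) = 112.7850° → 112.7850° (mod 360°)

112.8°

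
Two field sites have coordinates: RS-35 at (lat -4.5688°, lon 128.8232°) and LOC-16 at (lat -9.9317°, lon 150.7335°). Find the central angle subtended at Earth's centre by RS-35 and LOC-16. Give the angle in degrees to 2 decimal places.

Δφ = -5.3629°,  Δλ = 21.9103°
a = sin²(Δφ/2) + cos φ₁ cos φ₂ sin²(Δλ/2) = 0.037650
c = 2·arcsin(√a) = 0.390548 rad = 22.3768°

22.38°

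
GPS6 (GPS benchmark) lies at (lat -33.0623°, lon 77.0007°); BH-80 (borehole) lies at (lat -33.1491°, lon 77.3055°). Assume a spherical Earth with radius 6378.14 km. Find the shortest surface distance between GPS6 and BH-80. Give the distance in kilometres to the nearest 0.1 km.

Δφ = -0.0868°,  Δλ = 0.3048°
a = sin²(Δφ/2) + cos φ₁ cos φ₂ sin²(Δλ/2) = 0.000006
c = 2·arcsin(√a) = 0.004707 rad = 0.2697°
d = R·c = 6378.14 × 0.004707 = 30.0 km

30.0 km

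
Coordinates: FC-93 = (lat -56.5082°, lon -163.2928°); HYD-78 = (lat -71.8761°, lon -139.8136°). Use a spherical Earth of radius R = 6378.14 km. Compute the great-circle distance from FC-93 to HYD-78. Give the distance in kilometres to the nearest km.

Δφ = -15.3679°,  Δλ = 23.4792°
a = sin²(Δφ/2) + cos φ₁ cos φ₂ sin²(Δλ/2) = 0.024984
c = 2·arcsin(√a) = 0.317459 rad = 18.1890°
d = R·c = 6378.14 × 0.317459 = 2024.8 km

2025 km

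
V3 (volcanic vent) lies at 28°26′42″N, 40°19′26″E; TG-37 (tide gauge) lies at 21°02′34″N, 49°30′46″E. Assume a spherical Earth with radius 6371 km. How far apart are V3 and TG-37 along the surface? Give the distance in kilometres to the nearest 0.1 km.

1239.5 km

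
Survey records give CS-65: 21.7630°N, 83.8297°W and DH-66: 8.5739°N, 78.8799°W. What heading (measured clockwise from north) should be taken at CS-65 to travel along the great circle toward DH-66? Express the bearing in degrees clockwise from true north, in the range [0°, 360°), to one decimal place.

Δλ = 4.9498°
y = sin Δλ · cos φ₂ = 0.085319
x = cos φ₁ sin φ₂ − sin φ₁ cos φ₂ cos Δλ = -0.226798
θ = atan2(y, x) = 159.3843° → 159.3843° (mod 360°)

159.4°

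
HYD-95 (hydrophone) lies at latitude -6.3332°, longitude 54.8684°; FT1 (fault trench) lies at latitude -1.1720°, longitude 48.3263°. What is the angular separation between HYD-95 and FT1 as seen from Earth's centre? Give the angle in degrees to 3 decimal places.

8.320°

Δφ = 5.1612°,  Δλ = -6.5421°
a = sin²(Δφ/2) + cos φ₁ cos φ₂ sin²(Δλ/2) = 0.005262
c = 2·arcsin(√a) = 0.145213 rad = 8.3201°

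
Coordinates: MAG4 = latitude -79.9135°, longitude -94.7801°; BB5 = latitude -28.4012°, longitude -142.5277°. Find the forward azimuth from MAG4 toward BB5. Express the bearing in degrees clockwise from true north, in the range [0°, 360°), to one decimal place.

307.5°

Δλ = -47.7476°
y = sin Δλ · cos φ₂ = -0.651100
x = cos φ₁ sin φ₂ − sin φ₁ cos φ₂ cos Δλ = 0.499024
θ = atan2(y, x) = -52.5323° → 307.4677° (mod 360°)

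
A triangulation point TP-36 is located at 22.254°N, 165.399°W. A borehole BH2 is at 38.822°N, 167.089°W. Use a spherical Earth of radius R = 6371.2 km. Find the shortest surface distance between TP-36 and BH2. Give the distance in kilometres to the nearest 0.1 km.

Δφ = 16.5680°,  Δλ = -1.6900°
a = sin²(Δφ/2) + cos φ₁ cos φ₂ sin²(Δλ/2) = 0.020916
c = 2·arcsin(√a) = 0.290264 rad = 16.6309°
d = R·c = 6371.2 × 0.290264 = 1849.3 km

1849.3 km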